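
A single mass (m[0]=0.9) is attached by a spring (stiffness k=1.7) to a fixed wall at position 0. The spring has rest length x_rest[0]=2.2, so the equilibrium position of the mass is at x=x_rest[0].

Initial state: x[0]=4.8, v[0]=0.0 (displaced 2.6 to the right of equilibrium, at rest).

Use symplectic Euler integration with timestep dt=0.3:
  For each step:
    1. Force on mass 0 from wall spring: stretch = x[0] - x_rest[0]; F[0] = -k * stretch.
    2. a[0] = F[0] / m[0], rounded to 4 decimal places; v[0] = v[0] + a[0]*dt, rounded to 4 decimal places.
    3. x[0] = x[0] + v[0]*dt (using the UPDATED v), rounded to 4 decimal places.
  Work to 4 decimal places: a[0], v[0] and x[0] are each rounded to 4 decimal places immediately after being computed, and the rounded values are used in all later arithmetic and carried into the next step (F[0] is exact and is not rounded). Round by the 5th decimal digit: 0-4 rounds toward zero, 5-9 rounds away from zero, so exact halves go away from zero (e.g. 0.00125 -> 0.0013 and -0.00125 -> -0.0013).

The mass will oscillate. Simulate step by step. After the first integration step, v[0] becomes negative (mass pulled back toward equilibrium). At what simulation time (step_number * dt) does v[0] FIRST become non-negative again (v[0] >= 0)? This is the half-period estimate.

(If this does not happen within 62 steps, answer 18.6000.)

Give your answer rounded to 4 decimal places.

Step 0: x=[4.8000] v=[0.0000]
Step 1: x=[4.3580] v=[-1.4733]
Step 2: x=[3.5491] v=[-2.6962]
Step 3: x=[2.5109] v=[-3.4607]
Step 4: x=[1.4198] v=[-3.6369]
Step 5: x=[0.4614] v=[-3.1948]
Step 6: x=[-0.2015] v=[-2.2096]
Step 7: x=[-0.4561] v=[-0.8487]
Step 8: x=[-0.2592] v=[0.6564]
First v>=0 after going negative at step 8, time=2.4000

Answer: 2.4000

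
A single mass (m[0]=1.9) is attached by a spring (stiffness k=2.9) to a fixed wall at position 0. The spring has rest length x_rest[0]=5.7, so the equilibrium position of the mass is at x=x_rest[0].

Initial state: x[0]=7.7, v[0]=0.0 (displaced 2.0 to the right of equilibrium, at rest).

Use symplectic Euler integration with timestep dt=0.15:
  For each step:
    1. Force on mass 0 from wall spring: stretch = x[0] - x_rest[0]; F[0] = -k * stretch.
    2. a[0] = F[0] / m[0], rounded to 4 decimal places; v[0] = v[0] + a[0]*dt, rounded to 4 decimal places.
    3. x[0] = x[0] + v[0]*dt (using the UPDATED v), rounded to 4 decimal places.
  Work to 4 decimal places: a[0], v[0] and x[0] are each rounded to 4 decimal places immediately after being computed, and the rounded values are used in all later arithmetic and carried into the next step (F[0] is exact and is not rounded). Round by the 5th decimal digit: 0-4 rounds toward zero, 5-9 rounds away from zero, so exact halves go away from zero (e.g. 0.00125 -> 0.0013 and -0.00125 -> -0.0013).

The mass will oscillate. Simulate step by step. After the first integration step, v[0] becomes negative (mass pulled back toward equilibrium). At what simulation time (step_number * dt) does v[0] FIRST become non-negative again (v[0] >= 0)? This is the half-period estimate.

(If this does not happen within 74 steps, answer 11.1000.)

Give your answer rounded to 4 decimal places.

Answer: 2.5500

Derivation:
Step 0: x=[7.7000] v=[0.0000]
Step 1: x=[7.6313] v=[-0.4579]
Step 2: x=[7.4963] v=[-0.9001]
Step 3: x=[7.2996] v=[-1.3114]
Step 4: x=[7.0480] v=[-1.6776]
Step 5: x=[6.7501] v=[-1.9862]
Step 6: x=[6.4161] v=[-2.2266]
Step 7: x=[6.0575] v=[-2.3906]
Step 8: x=[5.6866] v=[-2.4725]
Step 9: x=[5.3162] v=[-2.4694]
Step 10: x=[4.9590] v=[-2.3815]
Step 11: x=[4.6272] v=[-2.2119]
Step 12: x=[4.3323] v=[-1.9663]
Step 13: x=[4.0843] v=[-1.6532]
Step 14: x=[3.8918] v=[-1.2833]
Step 15: x=[3.7614] v=[-0.8693]
Step 16: x=[3.6976] v=[-0.4255]
Step 17: x=[3.7025] v=[0.0329]
First v>=0 after going negative at step 17, time=2.5500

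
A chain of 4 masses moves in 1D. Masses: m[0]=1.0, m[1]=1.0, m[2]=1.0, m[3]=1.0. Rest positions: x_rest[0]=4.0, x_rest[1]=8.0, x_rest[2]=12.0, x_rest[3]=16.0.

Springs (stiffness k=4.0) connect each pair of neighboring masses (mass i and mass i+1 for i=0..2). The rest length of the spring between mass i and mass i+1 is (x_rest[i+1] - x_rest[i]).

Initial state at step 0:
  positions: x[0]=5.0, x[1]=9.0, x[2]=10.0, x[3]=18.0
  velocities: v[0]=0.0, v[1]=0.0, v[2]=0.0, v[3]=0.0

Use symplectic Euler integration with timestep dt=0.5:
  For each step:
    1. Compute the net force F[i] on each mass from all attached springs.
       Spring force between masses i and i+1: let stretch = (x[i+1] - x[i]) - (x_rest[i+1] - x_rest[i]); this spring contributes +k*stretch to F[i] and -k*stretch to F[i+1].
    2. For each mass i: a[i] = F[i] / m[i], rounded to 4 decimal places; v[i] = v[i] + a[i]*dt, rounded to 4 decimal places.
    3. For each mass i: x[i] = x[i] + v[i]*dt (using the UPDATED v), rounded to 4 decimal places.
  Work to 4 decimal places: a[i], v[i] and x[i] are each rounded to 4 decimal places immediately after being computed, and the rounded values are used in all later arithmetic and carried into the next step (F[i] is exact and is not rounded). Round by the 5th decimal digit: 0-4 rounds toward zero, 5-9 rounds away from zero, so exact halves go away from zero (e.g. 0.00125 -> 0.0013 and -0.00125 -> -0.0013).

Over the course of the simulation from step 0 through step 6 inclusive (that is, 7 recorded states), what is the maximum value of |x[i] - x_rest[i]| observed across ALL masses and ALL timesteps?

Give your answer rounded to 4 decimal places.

Step 0: x=[5.0000 9.0000 10.0000 18.0000] v=[0.0000 0.0000 0.0000 0.0000]
Step 1: x=[5.0000 6.0000 17.0000 14.0000] v=[0.0000 -6.0000 14.0000 -8.0000]
Step 2: x=[2.0000 13.0000 10.0000 17.0000] v=[-6.0000 14.0000 -14.0000 6.0000]
Step 3: x=[6.0000 6.0000 13.0000 17.0000] v=[8.0000 -14.0000 6.0000 0.0000]
Step 4: x=[6.0000 6.0000 13.0000 17.0000] v=[0.0000 0.0000 0.0000 0.0000]
Step 5: x=[2.0000 13.0000 10.0000 17.0000] v=[-8.0000 14.0000 -6.0000 0.0000]
Step 6: x=[5.0000 6.0000 17.0000 14.0000] v=[6.0000 -14.0000 14.0000 -6.0000]
Max displacement = 5.0000

Answer: 5.0000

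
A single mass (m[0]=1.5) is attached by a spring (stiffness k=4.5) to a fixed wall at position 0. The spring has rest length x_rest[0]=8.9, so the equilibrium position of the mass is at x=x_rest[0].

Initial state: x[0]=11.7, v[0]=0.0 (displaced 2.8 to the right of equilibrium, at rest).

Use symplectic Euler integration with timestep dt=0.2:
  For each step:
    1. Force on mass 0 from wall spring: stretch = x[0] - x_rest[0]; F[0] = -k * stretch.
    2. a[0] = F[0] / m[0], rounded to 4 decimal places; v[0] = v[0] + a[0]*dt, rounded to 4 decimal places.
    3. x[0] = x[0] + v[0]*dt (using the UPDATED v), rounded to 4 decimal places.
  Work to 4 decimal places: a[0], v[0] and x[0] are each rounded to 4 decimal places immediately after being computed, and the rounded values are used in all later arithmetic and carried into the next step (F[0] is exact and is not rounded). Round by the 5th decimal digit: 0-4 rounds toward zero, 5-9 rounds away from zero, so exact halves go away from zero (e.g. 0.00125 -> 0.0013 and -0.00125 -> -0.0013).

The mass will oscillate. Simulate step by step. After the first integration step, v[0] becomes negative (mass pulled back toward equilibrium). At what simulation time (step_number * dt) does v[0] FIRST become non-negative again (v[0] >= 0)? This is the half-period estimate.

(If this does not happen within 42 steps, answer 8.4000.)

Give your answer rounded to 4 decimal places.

Answer: 2.0000

Derivation:
Step 0: x=[11.7000] v=[0.0000]
Step 1: x=[11.3640] v=[-1.6800]
Step 2: x=[10.7323] v=[-3.1584]
Step 3: x=[9.8807] v=[-4.2578]
Step 4: x=[8.9115] v=[-4.8462]
Step 5: x=[7.9409] v=[-4.8531]
Step 6: x=[7.0854] v=[-4.2776]
Step 7: x=[6.4476] v=[-3.1888]
Step 8: x=[6.1041] v=[-1.7174]
Step 9: x=[6.0961] v=[-0.0399]
Step 10: x=[6.4246] v=[1.6424]
First v>=0 after going negative at step 10, time=2.0000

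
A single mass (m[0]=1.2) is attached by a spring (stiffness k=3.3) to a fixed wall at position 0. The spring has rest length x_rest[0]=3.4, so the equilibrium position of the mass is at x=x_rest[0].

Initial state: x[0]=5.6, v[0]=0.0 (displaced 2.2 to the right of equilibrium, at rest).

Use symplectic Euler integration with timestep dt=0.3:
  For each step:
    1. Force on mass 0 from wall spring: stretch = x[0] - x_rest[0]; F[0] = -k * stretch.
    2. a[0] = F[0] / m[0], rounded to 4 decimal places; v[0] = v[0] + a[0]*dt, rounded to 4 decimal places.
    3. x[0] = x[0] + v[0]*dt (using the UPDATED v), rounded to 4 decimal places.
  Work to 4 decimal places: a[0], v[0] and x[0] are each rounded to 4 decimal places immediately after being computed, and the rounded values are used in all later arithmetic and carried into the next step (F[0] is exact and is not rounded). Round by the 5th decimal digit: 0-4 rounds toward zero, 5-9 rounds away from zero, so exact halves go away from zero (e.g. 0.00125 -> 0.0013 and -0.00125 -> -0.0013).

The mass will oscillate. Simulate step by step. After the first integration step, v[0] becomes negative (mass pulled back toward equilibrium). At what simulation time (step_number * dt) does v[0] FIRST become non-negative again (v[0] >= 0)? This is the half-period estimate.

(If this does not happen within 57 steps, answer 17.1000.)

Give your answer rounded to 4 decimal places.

Step 0: x=[5.6000] v=[0.0000]
Step 1: x=[5.0555] v=[-1.8150]
Step 2: x=[4.1013] v=[-3.1808]
Step 3: x=[2.9735] v=[-3.7594]
Step 4: x=[1.9513] v=[-3.4075]
Step 5: x=[1.2876] v=[-2.2123]
Step 6: x=[1.1467] v=[-0.4696]
Step 7: x=[1.5635] v=[1.3894]
First v>=0 after going negative at step 7, time=2.1000

Answer: 2.1000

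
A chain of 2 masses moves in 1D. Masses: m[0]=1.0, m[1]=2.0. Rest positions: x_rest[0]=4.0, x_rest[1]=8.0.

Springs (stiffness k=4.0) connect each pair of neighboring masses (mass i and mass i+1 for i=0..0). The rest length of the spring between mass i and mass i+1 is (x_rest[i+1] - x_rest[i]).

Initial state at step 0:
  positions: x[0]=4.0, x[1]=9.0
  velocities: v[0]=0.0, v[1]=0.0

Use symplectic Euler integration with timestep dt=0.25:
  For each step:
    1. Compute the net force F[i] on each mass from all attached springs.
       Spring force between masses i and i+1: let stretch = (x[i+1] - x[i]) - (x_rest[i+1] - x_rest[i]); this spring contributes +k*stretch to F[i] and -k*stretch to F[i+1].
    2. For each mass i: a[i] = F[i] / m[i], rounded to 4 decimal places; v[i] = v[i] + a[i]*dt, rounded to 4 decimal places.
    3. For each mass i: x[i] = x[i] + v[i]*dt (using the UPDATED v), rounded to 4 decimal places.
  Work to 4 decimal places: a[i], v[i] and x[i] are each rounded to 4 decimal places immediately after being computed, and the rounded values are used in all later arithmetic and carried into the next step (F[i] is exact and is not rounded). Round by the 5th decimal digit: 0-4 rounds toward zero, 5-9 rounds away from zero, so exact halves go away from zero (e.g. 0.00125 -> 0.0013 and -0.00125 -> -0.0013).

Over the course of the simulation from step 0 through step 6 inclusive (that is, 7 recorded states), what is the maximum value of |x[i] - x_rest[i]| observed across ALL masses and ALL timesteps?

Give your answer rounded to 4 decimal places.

Step 0: x=[4.0000 9.0000] v=[0.0000 0.0000]
Step 1: x=[4.2500 8.8750] v=[1.0000 -0.5000]
Step 2: x=[4.6563 8.6719] v=[1.6250 -0.8125]
Step 3: x=[5.0665 8.4668] v=[1.6406 -0.8203]
Step 4: x=[5.3267 8.3367] v=[1.0409 -0.5205]
Step 5: x=[5.3394 8.3303] v=[0.0509 -0.0255]
Step 6: x=[5.0999 8.4501] v=[-0.9582 0.4791]
Max displacement = 1.3394

Answer: 1.3394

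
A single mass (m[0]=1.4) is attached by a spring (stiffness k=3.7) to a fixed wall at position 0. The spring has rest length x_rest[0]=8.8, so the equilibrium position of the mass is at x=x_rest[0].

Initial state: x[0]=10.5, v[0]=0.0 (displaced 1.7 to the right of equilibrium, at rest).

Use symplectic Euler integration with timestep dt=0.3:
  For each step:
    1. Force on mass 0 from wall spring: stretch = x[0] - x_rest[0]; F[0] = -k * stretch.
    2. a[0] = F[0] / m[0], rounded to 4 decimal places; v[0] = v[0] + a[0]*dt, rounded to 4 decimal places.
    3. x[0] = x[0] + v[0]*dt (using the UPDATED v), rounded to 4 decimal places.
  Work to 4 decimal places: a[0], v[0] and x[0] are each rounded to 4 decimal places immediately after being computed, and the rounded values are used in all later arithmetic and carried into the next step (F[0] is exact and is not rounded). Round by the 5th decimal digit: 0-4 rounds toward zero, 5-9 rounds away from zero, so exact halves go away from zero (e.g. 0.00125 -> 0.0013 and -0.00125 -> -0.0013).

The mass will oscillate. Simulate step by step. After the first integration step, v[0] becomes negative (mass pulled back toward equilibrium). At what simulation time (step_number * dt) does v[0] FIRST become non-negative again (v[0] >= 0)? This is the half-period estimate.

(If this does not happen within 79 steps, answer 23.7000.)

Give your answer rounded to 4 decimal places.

Step 0: x=[10.5000] v=[0.0000]
Step 1: x=[10.0956] v=[-1.3479]
Step 2: x=[9.3831] v=[-2.3751]
Step 3: x=[8.5319] v=[-2.8374]
Step 4: x=[7.7445] v=[-2.6248]
Step 5: x=[7.2081] v=[-1.7880]
Step 6: x=[7.0504] v=[-0.5258]
Step 7: x=[7.3088] v=[0.8614]
First v>=0 after going negative at step 7, time=2.1000

Answer: 2.1000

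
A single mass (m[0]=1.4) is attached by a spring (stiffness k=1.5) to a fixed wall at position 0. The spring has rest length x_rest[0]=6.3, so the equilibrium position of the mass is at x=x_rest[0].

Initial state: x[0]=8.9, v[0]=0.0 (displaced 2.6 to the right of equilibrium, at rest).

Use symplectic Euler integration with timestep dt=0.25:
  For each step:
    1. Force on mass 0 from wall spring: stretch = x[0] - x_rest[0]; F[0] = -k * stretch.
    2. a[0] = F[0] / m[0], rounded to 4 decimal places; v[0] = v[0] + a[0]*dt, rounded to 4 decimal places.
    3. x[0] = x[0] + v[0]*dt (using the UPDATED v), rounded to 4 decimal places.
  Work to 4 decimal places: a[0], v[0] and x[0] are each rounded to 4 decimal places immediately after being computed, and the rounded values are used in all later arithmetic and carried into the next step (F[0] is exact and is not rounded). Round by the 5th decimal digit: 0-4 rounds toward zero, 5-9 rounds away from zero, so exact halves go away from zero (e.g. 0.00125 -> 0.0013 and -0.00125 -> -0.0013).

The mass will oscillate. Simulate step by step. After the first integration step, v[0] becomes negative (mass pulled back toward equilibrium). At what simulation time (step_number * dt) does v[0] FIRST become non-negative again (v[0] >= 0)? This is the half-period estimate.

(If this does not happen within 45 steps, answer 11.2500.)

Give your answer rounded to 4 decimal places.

Step 0: x=[8.9000] v=[0.0000]
Step 1: x=[8.7259] v=[-0.6964]
Step 2: x=[8.3894] v=[-1.3462]
Step 3: x=[7.9129] v=[-1.9059]
Step 4: x=[7.3284] v=[-2.3379]
Step 5: x=[6.6751] v=[-2.6134]
Step 6: x=[5.9966] v=[-2.7139]
Step 7: x=[5.3385] v=[-2.6326]
Step 8: x=[4.7447] v=[-2.3751]
Step 9: x=[4.2551] v=[-1.9585]
Step 10: x=[3.9024] v=[-1.4108]
Step 11: x=[3.7103] v=[-0.7686]
Step 12: x=[3.6916] v=[-0.0749]
Step 13: x=[3.8476] v=[0.6238]
First v>=0 after going negative at step 13, time=3.2500

Answer: 3.2500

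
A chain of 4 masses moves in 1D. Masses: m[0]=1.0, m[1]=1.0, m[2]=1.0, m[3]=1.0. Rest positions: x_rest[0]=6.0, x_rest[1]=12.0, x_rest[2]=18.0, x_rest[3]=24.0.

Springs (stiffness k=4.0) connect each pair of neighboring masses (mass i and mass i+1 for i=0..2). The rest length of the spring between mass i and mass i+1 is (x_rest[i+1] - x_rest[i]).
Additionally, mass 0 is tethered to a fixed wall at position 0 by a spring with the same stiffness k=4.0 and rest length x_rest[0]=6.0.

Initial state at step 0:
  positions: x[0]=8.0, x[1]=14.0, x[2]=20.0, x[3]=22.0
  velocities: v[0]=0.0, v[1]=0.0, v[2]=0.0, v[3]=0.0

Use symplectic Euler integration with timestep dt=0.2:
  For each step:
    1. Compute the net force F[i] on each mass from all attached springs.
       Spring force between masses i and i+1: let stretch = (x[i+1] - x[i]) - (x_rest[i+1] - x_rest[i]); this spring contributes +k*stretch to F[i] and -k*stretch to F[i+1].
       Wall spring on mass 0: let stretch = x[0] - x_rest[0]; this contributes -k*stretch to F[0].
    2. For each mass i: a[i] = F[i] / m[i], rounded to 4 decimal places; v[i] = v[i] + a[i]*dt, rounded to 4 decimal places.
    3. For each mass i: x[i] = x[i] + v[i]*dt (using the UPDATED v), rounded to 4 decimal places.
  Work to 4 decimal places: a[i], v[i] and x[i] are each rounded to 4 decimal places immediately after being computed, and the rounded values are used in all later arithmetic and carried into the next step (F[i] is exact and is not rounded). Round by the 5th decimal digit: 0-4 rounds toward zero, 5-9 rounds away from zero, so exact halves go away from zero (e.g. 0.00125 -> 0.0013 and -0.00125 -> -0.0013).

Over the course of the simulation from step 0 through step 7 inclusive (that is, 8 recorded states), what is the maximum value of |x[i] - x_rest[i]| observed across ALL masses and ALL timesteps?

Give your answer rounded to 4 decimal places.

Step 0: x=[8.0000 14.0000 20.0000 22.0000] v=[0.0000 0.0000 0.0000 0.0000]
Step 1: x=[7.6800 14.0000 19.3600 22.6400] v=[-1.6000 0.0000 -3.2000 3.2000]
Step 2: x=[7.1424 13.8464 18.3872 23.7152] v=[-2.6880 -0.7680 -4.8640 5.3760]
Step 3: x=[6.5347 13.3467 17.5404 24.8979] v=[-3.0387 -2.4986 -4.2342 5.9136]
Step 4: x=[5.9713 12.4281 17.1998 25.8634] v=[-2.8169 -4.5932 -1.7032 4.8276]
Step 5: x=[5.4856 11.2398 17.4819 26.4027] v=[-2.4285 -5.9413 1.4103 2.6967]
Step 6: x=[5.0429 10.1296 18.1926 26.4747] v=[-2.2136 -5.5510 3.5533 0.3601]
Step 7: x=[4.6072 9.4956 18.9383 26.1816] v=[-2.1786 -3.1700 3.7286 -1.4656]
Max displacement = 2.5044

Answer: 2.5044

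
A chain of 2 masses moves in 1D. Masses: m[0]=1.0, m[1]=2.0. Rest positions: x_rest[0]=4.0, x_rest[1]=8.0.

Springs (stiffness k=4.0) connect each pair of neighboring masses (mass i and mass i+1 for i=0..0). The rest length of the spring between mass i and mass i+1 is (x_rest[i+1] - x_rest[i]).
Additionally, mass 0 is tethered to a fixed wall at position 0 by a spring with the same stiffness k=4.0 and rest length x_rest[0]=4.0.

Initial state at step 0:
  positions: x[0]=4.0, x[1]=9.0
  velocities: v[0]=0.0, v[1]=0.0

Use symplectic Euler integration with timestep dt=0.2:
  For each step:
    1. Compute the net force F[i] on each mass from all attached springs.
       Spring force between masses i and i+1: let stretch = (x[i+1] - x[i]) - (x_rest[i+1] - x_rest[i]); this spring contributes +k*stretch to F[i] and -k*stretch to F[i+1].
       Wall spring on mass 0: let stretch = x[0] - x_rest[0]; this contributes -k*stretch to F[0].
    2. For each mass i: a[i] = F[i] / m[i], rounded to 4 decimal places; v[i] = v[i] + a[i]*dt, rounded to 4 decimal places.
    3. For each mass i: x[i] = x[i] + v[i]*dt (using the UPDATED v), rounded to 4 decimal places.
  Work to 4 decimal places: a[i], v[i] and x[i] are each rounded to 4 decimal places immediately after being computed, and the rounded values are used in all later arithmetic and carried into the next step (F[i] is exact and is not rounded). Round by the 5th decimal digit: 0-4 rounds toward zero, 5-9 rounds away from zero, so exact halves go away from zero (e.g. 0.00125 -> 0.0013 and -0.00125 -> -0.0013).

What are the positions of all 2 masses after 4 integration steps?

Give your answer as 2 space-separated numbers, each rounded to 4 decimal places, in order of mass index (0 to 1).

Answer: 4.7963 8.4438

Derivation:
Step 0: x=[4.0000 9.0000] v=[0.0000 0.0000]
Step 1: x=[4.1600 8.9200] v=[0.8000 -0.4000]
Step 2: x=[4.4160 8.7792] v=[1.2800 -0.7040]
Step 3: x=[4.6636 8.6093] v=[1.2378 -0.8493]
Step 4: x=[4.7963 8.4438] v=[0.6635 -0.8276]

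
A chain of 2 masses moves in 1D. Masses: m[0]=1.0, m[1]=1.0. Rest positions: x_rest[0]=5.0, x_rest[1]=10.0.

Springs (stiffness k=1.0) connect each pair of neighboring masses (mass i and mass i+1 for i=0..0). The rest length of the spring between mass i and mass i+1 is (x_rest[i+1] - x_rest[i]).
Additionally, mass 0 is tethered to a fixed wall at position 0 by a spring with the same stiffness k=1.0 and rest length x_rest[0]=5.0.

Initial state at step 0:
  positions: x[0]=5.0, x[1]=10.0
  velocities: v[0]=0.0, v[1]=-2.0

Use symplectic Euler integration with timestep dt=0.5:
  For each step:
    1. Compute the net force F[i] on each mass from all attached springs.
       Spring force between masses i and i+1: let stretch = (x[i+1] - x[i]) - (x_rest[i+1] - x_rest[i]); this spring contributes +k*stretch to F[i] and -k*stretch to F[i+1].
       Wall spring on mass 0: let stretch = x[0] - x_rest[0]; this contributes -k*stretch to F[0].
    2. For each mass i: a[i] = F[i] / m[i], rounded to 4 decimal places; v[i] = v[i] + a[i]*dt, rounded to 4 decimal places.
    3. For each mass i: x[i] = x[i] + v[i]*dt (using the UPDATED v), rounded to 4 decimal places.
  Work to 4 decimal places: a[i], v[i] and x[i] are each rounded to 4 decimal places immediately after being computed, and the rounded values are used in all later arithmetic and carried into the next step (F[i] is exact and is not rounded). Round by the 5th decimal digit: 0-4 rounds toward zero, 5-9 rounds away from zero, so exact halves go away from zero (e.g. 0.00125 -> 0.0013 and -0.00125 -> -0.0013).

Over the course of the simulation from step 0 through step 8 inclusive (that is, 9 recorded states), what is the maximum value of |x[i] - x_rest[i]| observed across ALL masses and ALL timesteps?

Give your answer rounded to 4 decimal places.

Step 0: x=[5.0000 10.0000] v=[0.0000 -2.0000]
Step 1: x=[5.0000 9.0000] v=[0.0000 -2.0000]
Step 2: x=[4.7500 8.2500] v=[-0.5000 -1.5000]
Step 3: x=[4.1875 7.8750] v=[-1.1250 -0.7500]
Step 4: x=[3.5000 7.8281] v=[-1.3750 -0.0938]
Step 5: x=[3.0195 7.9492] v=[-0.9610 0.2422]
Step 6: x=[3.0166 8.0879] v=[-0.0059 0.2774]
Step 7: x=[3.5274 8.2088] v=[1.0215 0.2418]
Step 8: x=[4.3267 8.4094] v=[1.5985 0.4011]
Max displacement = 2.1719

Answer: 2.1719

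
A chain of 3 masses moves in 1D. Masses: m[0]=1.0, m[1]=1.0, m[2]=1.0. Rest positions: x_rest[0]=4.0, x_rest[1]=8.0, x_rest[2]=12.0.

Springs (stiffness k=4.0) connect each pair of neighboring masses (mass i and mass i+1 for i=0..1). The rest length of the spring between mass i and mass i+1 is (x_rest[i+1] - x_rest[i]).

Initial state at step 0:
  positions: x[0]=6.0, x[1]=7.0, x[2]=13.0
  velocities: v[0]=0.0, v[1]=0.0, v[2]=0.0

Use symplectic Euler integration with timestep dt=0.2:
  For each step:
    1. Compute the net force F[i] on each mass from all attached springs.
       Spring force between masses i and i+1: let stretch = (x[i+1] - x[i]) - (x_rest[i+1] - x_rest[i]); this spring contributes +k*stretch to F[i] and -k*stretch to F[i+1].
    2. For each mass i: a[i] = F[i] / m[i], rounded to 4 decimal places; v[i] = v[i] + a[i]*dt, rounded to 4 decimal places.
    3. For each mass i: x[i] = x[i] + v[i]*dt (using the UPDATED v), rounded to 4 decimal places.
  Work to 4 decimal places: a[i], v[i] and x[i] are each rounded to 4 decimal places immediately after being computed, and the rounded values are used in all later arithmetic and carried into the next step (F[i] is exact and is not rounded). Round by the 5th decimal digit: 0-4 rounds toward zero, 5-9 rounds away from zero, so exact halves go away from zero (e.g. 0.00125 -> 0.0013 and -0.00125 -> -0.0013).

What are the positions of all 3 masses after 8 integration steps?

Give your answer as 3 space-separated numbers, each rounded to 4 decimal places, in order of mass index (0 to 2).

Answer: 5.0327 6.9541 14.0131

Derivation:
Step 0: x=[6.0000 7.0000 13.0000] v=[0.0000 0.0000 0.0000]
Step 1: x=[5.5200 7.8000 12.6800] v=[-2.4000 4.0000 -1.6000]
Step 2: x=[4.7648 9.0160 12.2192] v=[-3.7760 6.0800 -2.3040]
Step 3: x=[4.0498 10.0643 11.8859] v=[-3.5750 5.2416 -1.6666]
Step 4: x=[3.6571 10.4418 11.9011] v=[-1.9634 1.8873 0.0761]
Step 5: x=[3.7100 9.9672 12.3228] v=[0.2644 -2.3730 2.1087]
Step 6: x=[4.1240 8.8683 13.0076] v=[2.0702 -5.4943 3.4242]
Step 7: x=[4.6571 7.6726 13.6702] v=[2.6656 -5.9783 3.3128]
Step 8: x=[5.0327 6.9541 14.0131] v=[1.8780 -3.5926 1.7147]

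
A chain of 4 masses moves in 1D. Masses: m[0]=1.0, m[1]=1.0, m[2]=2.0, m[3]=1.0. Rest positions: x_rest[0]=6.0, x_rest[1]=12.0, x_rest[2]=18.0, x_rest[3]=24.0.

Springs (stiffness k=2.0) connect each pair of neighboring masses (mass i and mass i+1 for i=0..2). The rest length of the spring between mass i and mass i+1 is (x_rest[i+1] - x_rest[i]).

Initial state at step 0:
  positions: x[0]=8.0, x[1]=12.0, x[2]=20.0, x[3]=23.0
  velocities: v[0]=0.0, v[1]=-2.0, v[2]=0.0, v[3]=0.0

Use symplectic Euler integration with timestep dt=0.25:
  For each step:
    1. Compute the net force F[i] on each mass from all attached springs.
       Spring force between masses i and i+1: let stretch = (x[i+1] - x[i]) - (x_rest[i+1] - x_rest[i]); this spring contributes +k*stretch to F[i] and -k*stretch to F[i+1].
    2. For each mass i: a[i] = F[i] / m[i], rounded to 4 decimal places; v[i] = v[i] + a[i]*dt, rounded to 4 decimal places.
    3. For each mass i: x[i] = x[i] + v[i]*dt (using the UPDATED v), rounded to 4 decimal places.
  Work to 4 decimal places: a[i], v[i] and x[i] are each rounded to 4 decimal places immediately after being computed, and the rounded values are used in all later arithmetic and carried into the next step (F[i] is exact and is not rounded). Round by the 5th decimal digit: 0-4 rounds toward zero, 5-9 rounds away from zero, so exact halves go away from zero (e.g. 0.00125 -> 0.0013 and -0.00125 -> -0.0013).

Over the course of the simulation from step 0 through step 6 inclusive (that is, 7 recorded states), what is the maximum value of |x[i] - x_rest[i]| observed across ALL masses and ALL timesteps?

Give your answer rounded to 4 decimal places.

Answer: 2.3205

Derivation:
Step 0: x=[8.0000 12.0000 20.0000 23.0000] v=[0.0000 -2.0000 0.0000 0.0000]
Step 1: x=[7.7500 12.0000 19.6875 23.3750] v=[-1.0000 0.0000 -1.2500 1.5000]
Step 2: x=[7.2813 12.4297 19.1250 24.0391] v=[-1.8750 1.7188 -2.2500 2.6563]
Step 3: x=[6.7061 13.0528 18.4512 24.8389] v=[-2.3008 2.4923 -2.6953 3.1993]
Step 4: x=[6.1742 13.5574 17.8392 25.5903] v=[-2.1275 2.0182 -2.4480 3.0055]
Step 5: x=[5.8152 13.6743 17.4440 26.1228] v=[-1.4359 0.4675 -1.5807 2.1300]
Step 6: x=[5.6886 13.2800 17.3557 26.3205] v=[-0.5064 -1.5772 -0.3534 0.7906]
Max displacement = 2.3205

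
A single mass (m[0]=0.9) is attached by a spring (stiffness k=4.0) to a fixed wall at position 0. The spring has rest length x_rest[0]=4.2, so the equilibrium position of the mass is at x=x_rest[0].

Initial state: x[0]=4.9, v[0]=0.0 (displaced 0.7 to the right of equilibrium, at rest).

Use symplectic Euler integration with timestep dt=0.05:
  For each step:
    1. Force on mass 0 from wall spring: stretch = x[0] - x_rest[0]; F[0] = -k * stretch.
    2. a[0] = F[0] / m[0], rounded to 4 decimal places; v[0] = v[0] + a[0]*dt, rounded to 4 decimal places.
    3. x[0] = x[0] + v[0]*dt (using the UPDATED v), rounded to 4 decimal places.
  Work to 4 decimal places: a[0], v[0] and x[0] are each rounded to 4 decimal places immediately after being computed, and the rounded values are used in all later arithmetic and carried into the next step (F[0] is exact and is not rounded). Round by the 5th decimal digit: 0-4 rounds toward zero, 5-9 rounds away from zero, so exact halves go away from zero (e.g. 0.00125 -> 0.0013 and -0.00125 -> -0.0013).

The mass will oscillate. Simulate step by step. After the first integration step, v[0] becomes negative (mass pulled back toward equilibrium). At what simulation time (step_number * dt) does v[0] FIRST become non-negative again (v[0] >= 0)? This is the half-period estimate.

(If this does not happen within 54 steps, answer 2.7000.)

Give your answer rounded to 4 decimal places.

Answer: 1.5000

Derivation:
Step 0: x=[4.9000] v=[0.0000]
Step 1: x=[4.8922] v=[-0.1556]
Step 2: x=[4.8767] v=[-0.3094]
Step 3: x=[4.8537] v=[-0.4598]
Step 4: x=[4.8234] v=[-0.6051]
Step 5: x=[4.7862] v=[-0.7436]
Step 6: x=[4.7425] v=[-0.8739]
Step 7: x=[4.6928] v=[-0.9945]
Step 8: x=[4.6376] v=[-1.1040]
Step 9: x=[4.5775] v=[-1.2012]
Step 10: x=[4.5132] v=[-1.2851]
Step 11: x=[4.4455] v=[-1.3547]
Step 12: x=[4.3750] v=[-1.4093]
Step 13: x=[4.3026] v=[-1.4482]
Step 14: x=[4.2291] v=[-1.4710]
Step 15: x=[4.1552] v=[-1.4775]
Step 16: x=[4.0818] v=[-1.4675]
Step 17: x=[4.0097] v=[-1.4412]
Step 18: x=[3.9398] v=[-1.3989]
Step 19: x=[3.8727] v=[-1.3411]
Step 20: x=[3.8093] v=[-1.2684]
Step 21: x=[3.7502] v=[-1.1816]
Step 22: x=[3.6961] v=[-1.0816]
Step 23: x=[3.6476] v=[-0.9696]
Step 24: x=[3.6053] v=[-0.8468]
Step 25: x=[3.5696] v=[-0.7146]
Step 26: x=[3.5409] v=[-0.5745]
Step 27: x=[3.5195] v=[-0.4280]
Step 28: x=[3.5057] v=[-0.2768]
Step 29: x=[3.4996] v=[-0.1225]
Step 30: x=[3.5013] v=[0.0331]
First v>=0 after going negative at step 30, time=1.5000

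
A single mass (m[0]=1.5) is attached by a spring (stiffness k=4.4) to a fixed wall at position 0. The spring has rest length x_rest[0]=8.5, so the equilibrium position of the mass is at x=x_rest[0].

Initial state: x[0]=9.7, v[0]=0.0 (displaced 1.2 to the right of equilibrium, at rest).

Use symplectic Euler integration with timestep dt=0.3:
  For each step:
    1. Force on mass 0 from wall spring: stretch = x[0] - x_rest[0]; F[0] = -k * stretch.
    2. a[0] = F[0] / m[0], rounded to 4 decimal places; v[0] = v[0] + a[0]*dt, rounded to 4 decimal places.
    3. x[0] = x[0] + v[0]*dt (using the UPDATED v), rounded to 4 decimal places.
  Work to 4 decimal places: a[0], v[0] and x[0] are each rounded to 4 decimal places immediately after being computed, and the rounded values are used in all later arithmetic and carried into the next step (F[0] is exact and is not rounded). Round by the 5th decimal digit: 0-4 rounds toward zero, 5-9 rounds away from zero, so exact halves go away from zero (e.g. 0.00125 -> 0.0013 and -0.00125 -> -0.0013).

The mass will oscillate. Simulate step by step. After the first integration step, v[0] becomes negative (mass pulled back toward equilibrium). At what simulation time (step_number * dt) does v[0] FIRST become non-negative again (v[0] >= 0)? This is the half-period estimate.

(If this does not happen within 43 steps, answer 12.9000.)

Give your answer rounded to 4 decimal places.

Answer: 2.1000

Derivation:
Step 0: x=[9.7000] v=[0.0000]
Step 1: x=[9.3832] v=[-1.0560]
Step 2: x=[8.8332] v=[-1.8332]
Step 3: x=[8.1953] v=[-2.1264]
Step 4: x=[7.6378] v=[-1.8583]
Step 5: x=[7.3079] v=[-1.0996]
Step 6: x=[7.2927] v=[-0.0506]
Step 7: x=[7.5962] v=[1.0118]
First v>=0 after going negative at step 7, time=2.1000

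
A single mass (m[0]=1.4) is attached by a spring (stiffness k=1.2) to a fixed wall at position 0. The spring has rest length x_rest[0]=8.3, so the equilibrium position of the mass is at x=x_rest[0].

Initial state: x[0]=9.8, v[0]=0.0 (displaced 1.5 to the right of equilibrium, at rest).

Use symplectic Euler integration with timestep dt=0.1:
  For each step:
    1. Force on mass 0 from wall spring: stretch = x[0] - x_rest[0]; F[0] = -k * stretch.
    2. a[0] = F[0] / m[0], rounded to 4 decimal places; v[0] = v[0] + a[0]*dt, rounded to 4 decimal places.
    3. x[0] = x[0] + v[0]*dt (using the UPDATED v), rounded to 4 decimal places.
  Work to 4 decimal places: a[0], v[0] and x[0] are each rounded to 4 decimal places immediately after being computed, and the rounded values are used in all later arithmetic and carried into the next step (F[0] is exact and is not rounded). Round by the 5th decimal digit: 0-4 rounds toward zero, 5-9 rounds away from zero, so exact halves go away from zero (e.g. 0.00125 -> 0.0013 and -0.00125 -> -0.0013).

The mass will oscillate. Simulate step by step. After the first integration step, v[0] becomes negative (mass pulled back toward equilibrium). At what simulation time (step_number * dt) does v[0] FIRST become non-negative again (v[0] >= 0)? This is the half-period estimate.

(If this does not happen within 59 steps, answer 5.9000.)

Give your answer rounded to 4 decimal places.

Step 0: x=[9.8000] v=[0.0000]
Step 1: x=[9.7871] v=[-0.1286]
Step 2: x=[9.7615] v=[-0.2561]
Step 3: x=[9.7234] v=[-0.3814]
Step 4: x=[9.6731] v=[-0.5034]
Step 5: x=[9.6110] v=[-0.6211]
Step 6: x=[9.5377] v=[-0.7335]
Step 7: x=[9.4537] v=[-0.8396]
Step 8: x=[9.3599] v=[-0.9385]
Step 9: x=[9.2570] v=[-1.0294]
Step 10: x=[9.1459] v=[-1.1114]
Step 11: x=[9.0275] v=[-1.1839]
Step 12: x=[8.9029] v=[-1.2463]
Step 13: x=[8.7731] v=[-1.2980]
Step 14: x=[8.6392] v=[-1.3386]
Step 15: x=[8.5024] v=[-1.3677]
Step 16: x=[8.3639] v=[-1.3851]
Step 17: x=[8.2248] v=[-1.3906]
Step 18: x=[8.0864] v=[-1.3842]
Step 19: x=[7.9498] v=[-1.3659]
Step 20: x=[7.8162] v=[-1.3359]
Step 21: x=[7.6868] v=[-1.2944]
Step 22: x=[7.5626] v=[-1.2418]
Step 23: x=[7.4447] v=[-1.1786]
Step 24: x=[7.3342] v=[-1.1053]
Step 25: x=[7.2320] v=[-1.0225]
Step 26: x=[7.1389] v=[-0.9310]
Step 27: x=[7.0558] v=[-0.8315]
Step 28: x=[6.9833] v=[-0.7249]
Step 29: x=[6.9221] v=[-0.6120]
Step 30: x=[6.8727] v=[-0.4939]
Step 31: x=[6.8355] v=[-0.3716]
Step 32: x=[6.8109] v=[-0.2461]
Step 33: x=[6.7991] v=[-0.1185]
Step 34: x=[6.8001] v=[0.0102]
First v>=0 after going negative at step 34, time=3.4000

Answer: 3.4000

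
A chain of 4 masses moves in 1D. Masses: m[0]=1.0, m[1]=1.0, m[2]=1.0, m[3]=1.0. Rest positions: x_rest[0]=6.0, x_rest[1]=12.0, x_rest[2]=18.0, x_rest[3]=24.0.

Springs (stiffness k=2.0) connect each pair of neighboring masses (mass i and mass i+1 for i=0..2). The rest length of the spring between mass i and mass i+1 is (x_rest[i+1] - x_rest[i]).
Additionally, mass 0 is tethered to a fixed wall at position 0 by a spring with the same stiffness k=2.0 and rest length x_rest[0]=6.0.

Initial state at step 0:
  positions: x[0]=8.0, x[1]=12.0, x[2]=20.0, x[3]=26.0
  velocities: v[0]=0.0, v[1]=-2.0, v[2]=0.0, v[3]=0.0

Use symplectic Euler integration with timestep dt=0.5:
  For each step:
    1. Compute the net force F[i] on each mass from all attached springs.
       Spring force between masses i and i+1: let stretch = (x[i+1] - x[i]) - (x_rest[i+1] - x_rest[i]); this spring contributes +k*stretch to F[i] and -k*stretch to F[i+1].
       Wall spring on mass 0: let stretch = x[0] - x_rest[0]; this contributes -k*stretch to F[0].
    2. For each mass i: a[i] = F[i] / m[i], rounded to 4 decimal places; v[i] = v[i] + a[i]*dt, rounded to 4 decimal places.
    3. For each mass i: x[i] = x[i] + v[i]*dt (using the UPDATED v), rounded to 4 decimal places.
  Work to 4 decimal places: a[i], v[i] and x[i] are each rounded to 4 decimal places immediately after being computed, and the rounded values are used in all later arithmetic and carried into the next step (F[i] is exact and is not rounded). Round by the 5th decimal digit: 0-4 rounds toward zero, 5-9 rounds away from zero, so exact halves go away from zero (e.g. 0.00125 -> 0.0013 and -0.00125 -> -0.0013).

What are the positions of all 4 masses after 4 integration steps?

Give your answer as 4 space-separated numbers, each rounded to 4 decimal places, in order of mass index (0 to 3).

Answer: 6.7500 10.6250 18.7500 23.7500

Derivation:
Step 0: x=[8.0000 12.0000 20.0000 26.0000] v=[0.0000 -2.0000 0.0000 0.0000]
Step 1: x=[6.0000 13.0000 19.0000 26.0000] v=[-4.0000 2.0000 -2.0000 0.0000]
Step 2: x=[4.5000 13.5000 18.5000 25.5000] v=[-3.0000 1.0000 -1.0000 -1.0000]
Step 3: x=[5.2500 12.0000 19.0000 24.5000] v=[1.5000 -3.0000 1.0000 -2.0000]
Step 4: x=[6.7500 10.6250 18.7500 23.7500] v=[3.0000 -2.7500 -0.5000 -1.5000]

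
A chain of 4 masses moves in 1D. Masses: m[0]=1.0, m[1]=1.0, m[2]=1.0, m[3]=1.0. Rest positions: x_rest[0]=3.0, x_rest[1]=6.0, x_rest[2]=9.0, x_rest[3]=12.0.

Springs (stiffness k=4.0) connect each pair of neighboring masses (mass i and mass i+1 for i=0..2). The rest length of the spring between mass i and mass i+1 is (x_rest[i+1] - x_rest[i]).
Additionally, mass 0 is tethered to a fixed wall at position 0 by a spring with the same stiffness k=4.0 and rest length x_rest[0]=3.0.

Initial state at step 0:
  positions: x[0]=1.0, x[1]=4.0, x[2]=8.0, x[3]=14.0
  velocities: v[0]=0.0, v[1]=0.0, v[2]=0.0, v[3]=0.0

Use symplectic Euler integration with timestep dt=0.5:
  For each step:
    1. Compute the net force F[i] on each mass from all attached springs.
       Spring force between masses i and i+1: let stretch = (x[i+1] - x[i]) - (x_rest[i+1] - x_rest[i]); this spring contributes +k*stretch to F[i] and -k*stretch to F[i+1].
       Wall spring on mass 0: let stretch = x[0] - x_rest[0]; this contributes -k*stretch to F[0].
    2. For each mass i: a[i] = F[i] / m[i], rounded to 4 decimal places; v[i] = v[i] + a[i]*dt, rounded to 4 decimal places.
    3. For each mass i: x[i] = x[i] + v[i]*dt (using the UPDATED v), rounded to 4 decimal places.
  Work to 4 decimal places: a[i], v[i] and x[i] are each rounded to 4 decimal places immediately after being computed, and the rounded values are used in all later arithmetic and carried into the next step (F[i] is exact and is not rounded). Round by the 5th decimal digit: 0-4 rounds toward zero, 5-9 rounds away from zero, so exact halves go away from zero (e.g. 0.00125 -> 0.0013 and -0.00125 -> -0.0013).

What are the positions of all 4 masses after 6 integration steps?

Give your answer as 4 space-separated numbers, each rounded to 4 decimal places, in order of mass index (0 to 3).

Step 0: x=[1.0000 4.0000 8.0000 14.0000] v=[0.0000 0.0000 0.0000 0.0000]
Step 1: x=[3.0000 5.0000 10.0000 11.0000] v=[4.0000 2.0000 4.0000 -6.0000]
Step 2: x=[4.0000 9.0000 8.0000 10.0000] v=[2.0000 8.0000 -4.0000 -2.0000]
Step 3: x=[6.0000 7.0000 9.0000 10.0000] v=[4.0000 -4.0000 2.0000 0.0000]
Step 4: x=[3.0000 6.0000 9.0000 12.0000] v=[-6.0000 -2.0000 0.0000 4.0000]
Step 5: x=[0.0000 5.0000 9.0000 14.0000] v=[-6.0000 -2.0000 0.0000 4.0000]
Step 6: x=[2.0000 3.0000 10.0000 14.0000] v=[4.0000 -4.0000 2.0000 0.0000]

Answer: 2.0000 3.0000 10.0000 14.0000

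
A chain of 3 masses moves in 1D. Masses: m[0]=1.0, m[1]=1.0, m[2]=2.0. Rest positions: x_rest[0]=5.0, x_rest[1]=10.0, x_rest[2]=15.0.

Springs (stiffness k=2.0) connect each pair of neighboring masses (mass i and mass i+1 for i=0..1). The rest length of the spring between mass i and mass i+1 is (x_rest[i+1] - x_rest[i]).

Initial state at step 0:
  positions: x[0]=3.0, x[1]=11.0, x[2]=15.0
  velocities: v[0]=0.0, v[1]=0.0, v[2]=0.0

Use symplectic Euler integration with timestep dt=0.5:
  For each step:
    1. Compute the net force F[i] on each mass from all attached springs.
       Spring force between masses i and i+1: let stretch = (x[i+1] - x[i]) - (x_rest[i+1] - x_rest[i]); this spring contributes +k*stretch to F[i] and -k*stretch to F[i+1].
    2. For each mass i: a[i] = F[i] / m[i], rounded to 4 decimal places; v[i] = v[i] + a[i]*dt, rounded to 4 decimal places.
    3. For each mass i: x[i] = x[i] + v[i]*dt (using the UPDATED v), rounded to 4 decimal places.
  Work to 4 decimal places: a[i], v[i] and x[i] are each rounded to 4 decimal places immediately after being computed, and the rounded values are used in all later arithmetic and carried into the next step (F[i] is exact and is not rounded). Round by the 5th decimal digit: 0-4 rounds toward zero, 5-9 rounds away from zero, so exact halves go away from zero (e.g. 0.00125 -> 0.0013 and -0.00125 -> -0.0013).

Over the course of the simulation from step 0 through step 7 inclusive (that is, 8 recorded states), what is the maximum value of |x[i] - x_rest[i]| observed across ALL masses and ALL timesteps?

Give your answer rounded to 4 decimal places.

Answer: 2.1250

Derivation:
Step 0: x=[3.0000 11.0000 15.0000] v=[0.0000 0.0000 0.0000]
Step 1: x=[4.5000 9.0000 15.2500] v=[3.0000 -4.0000 0.5000]
Step 2: x=[5.7500 7.8750 15.1875] v=[2.5000 -2.2500 -0.1250]
Step 3: x=[5.5625 9.3438 14.5469] v=[-0.3750 2.9375 -1.2813]
Step 4: x=[4.7657 11.5235 13.8555] v=[-1.5937 4.3593 -1.3829]
Step 5: x=[4.8478 11.4903 13.8311] v=[0.1641 -0.0665 -0.0489]
Step 6: x=[5.7511 9.3062 14.4715] v=[1.8066 -4.3682 1.2807]
Step 7: x=[5.9320 7.9272 15.0706] v=[0.3617 -2.7580 1.1981]
Max displacement = 2.1250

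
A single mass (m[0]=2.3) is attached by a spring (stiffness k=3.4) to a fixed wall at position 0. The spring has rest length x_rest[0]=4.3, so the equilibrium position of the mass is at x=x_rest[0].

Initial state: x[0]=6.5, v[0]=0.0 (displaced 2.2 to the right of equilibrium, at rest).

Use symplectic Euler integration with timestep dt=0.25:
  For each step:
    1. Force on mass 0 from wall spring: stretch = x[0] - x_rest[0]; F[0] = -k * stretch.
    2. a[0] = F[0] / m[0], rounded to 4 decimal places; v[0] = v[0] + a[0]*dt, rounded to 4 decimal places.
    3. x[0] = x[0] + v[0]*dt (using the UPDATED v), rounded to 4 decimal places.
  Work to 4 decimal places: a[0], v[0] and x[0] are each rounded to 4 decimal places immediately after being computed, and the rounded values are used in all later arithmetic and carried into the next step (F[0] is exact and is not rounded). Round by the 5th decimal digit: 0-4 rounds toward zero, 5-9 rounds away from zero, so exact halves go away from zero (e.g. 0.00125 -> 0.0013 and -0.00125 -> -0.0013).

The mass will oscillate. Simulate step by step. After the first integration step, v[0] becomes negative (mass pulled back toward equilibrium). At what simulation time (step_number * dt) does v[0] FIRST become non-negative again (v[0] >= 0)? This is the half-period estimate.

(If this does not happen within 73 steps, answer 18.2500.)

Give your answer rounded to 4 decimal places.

Step 0: x=[6.5000] v=[0.0000]
Step 1: x=[6.2967] v=[-0.8131]
Step 2: x=[5.9090] v=[-1.5510]
Step 3: x=[5.3726] v=[-2.1456]
Step 4: x=[4.7371] v=[-2.5420]
Step 5: x=[4.0612] v=[-2.7035]
Step 6: x=[3.4074] v=[-2.6153]
Step 7: x=[2.8361] v=[-2.2854]
Step 8: x=[2.4000] v=[-1.7444]
Step 9: x=[2.1395] v=[-1.0422]
Step 10: x=[2.0786] v=[-0.2438]
Step 11: x=[2.2229] v=[0.5772]
First v>=0 after going negative at step 11, time=2.7500

Answer: 2.7500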